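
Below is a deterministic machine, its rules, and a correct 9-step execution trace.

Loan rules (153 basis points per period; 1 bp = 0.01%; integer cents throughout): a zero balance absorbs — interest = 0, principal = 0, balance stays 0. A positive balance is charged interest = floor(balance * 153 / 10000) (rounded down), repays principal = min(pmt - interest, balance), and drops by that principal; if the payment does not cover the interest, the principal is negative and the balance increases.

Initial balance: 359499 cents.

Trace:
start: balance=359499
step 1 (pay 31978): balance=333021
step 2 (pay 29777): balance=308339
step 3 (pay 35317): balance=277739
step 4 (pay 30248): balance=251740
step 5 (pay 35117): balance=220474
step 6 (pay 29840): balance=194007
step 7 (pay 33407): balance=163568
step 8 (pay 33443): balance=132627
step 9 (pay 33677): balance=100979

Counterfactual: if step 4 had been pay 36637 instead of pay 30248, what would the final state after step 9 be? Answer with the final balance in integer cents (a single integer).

(re-executing from step 4 with the substitution; state before step 4: balance=277739)
step 4 (pay 36637): balance=245351
step 5 (pay 35117): balance=213987
step 6 (pay 29840): balance=187421
step 7 (pay 33407): balance=156881
step 8 (pay 33443): balance=125838
step 9 (pay 33677): balance=94086

94086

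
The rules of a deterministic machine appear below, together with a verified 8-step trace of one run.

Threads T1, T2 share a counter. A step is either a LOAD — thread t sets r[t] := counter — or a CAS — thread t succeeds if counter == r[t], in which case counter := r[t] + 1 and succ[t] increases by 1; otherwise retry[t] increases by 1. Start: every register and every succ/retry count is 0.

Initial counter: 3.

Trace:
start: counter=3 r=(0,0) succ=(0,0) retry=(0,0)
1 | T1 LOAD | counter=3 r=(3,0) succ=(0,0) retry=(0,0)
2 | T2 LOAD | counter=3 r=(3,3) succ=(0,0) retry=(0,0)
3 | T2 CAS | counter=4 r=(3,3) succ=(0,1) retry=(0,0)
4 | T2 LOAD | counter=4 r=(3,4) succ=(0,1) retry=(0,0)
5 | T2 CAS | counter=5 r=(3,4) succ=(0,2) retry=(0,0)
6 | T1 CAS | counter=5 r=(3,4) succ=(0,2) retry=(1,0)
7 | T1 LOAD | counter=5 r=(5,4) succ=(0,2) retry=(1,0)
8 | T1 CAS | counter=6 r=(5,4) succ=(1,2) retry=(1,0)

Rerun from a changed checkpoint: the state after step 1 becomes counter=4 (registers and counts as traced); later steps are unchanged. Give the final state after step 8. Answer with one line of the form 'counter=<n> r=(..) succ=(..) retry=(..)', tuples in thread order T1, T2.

counter=7 r=(6,5) succ=(1,2) retry=(1,0)

state after step 1 := counter=4 r=(3,0) succ=(0,0) retry=(0,0)
2 | T2 LOAD | counter=4 r=(3,4) succ=(0,0) retry=(0,0)
3 | T2 CAS | counter=5 r=(3,4) succ=(0,1) retry=(0,0)
4 | T2 LOAD | counter=5 r=(3,5) succ=(0,1) retry=(0,0)
5 | T2 CAS | counter=6 r=(3,5) succ=(0,2) retry=(0,0)
6 | T1 CAS | counter=6 r=(3,5) succ=(0,2) retry=(1,0)
7 | T1 LOAD | counter=6 r=(6,5) succ=(0,2) retry=(1,0)
8 | T1 CAS | counter=7 r=(6,5) succ=(1,2) retry=(1,0)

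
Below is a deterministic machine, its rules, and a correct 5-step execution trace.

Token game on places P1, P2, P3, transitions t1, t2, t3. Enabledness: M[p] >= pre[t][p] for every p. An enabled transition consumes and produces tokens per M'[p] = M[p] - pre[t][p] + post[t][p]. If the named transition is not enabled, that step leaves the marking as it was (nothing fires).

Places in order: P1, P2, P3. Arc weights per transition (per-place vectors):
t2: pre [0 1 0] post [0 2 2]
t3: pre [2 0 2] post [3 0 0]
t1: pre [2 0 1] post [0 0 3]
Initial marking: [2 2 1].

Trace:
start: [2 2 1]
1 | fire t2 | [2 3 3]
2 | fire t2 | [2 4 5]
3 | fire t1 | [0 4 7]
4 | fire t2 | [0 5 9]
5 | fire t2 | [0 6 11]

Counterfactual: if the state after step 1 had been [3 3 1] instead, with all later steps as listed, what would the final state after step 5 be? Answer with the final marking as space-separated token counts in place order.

1 6 9

state after step 1 := [3 3 1]
2 | fire t2 | [3 4 3]
3 | fire t1 | [1 4 5]
4 | fire t2 | [1 5 7]
5 | fire t2 | [1 6 9]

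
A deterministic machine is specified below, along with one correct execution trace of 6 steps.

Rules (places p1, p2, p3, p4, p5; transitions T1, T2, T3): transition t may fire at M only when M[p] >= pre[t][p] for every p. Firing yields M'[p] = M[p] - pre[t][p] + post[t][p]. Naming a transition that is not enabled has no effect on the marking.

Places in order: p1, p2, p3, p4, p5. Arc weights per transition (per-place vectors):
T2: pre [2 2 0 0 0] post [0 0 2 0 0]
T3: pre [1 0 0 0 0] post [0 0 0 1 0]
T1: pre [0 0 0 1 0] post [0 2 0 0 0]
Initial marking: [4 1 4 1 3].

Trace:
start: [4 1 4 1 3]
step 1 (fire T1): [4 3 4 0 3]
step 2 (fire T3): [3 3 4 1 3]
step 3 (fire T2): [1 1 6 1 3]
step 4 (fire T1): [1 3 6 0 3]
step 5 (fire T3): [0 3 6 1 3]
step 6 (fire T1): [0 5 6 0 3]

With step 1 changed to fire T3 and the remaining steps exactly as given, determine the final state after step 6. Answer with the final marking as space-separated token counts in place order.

(re-executing from step 1 with the substitution; state before step 1: [4 1 4 1 3])
step 1 (fire T3): [3 1 4 2 3]
step 2 (fire T3): [2 1 4 3 3]
step 3 (fire T2): [2 1 4 3 3]
step 4 (fire T1): [2 3 4 2 3]
step 5 (fire T3): [1 3 4 3 3]
step 6 (fire T1): [1 5 4 2 3]

1 5 4 2 3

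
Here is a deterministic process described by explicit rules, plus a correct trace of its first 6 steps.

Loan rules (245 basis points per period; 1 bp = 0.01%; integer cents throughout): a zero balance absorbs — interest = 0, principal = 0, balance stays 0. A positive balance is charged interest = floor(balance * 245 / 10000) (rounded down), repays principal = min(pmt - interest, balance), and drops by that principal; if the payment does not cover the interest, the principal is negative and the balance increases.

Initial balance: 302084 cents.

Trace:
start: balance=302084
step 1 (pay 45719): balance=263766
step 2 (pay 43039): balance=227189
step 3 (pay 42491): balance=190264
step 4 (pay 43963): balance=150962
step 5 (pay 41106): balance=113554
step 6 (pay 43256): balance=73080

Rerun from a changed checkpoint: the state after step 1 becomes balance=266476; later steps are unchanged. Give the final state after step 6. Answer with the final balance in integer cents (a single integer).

state after step 1 := balance=266476
step 2 (pay 43039): balance=229965
step 3 (pay 42491): balance=193108
step 4 (pay 43963): balance=153876
step 5 (pay 41106): balance=116539
step 6 (pay 43256): balance=76138

76138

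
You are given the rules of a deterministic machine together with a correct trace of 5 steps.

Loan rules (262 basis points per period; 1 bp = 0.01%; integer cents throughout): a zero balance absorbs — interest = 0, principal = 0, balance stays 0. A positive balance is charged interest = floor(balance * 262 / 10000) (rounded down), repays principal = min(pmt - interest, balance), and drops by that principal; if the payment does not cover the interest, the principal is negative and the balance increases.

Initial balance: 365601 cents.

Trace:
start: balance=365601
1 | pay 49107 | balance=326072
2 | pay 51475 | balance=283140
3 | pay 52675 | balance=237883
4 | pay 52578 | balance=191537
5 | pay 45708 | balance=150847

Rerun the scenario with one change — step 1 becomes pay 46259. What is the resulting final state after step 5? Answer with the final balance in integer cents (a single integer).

154004

(re-executing from step 1 with the substitution; state before step 1: balance=365601)
1 | pay 46259 | balance=328920
2 | pay 51475 | balance=286062
3 | pay 52675 | balance=240881
4 | pay 52578 | balance=194614
5 | pay 45708 | balance=154004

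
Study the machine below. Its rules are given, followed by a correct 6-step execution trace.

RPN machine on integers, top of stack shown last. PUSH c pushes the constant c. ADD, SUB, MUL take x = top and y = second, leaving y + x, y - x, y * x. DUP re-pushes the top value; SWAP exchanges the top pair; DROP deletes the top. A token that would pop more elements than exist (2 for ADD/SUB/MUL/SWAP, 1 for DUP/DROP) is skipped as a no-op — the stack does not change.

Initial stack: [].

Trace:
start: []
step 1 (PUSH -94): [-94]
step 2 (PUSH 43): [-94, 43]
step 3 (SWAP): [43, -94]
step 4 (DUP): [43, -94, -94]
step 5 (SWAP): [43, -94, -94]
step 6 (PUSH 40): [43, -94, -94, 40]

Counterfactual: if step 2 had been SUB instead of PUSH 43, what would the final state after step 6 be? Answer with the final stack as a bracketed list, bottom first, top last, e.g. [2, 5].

(re-executing from step 2 with the substitution; state before step 2: [-94])
step 2 (SUB): [-94]
step 3 (SWAP): [-94]
step 4 (DUP): [-94, -94]
step 5 (SWAP): [-94, -94]
step 6 (PUSH 40): [-94, -94, 40]

[-94, -94, 40]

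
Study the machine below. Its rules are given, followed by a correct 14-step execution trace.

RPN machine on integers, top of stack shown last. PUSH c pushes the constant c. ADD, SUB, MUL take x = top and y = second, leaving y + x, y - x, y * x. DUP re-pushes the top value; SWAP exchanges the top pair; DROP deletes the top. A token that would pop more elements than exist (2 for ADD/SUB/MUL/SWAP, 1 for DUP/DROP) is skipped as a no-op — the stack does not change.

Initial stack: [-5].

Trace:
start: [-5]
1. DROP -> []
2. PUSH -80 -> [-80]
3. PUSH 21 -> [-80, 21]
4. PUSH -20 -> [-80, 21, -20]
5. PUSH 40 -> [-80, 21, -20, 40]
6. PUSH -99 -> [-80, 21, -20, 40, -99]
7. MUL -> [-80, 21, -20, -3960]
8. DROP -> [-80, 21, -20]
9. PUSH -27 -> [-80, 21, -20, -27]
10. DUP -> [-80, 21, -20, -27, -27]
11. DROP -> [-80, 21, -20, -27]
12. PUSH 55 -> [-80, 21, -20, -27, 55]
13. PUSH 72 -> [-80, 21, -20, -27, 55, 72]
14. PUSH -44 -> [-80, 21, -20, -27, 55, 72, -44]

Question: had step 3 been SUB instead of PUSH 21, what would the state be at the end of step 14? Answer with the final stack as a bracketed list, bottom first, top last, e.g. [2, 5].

[-80, -20, -27, 55, 72, -44]

(re-executing from step 3 with the substitution; state before step 3: [-80])
3. SUB -> [-80]
4. PUSH -20 -> [-80, -20]
5. PUSH 40 -> [-80, -20, 40]
6. PUSH -99 -> [-80, -20, 40, -99]
7. MUL -> [-80, -20, -3960]
8. DROP -> [-80, -20]
9. PUSH -27 -> [-80, -20, -27]
10. DUP -> [-80, -20, -27, -27]
11. DROP -> [-80, -20, -27]
12. PUSH 55 -> [-80, -20, -27, 55]
13. PUSH 72 -> [-80, -20, -27, 55, 72]
14. PUSH -44 -> [-80, -20, -27, 55, 72, -44]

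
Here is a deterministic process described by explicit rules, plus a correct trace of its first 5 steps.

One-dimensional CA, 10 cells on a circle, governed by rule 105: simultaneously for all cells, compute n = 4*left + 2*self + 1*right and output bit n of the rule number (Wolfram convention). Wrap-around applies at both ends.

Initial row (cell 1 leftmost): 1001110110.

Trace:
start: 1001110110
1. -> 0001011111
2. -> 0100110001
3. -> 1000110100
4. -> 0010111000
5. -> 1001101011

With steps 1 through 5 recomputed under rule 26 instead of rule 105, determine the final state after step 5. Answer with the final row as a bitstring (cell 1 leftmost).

1100010010

(re-executing steps 1..5 under rule 26; state before step 1: 1001110110)
1. -> 0111000100
2. -> 1100101010
3. -> 1011000000
4. -> 0010100001
5. -> 1100010010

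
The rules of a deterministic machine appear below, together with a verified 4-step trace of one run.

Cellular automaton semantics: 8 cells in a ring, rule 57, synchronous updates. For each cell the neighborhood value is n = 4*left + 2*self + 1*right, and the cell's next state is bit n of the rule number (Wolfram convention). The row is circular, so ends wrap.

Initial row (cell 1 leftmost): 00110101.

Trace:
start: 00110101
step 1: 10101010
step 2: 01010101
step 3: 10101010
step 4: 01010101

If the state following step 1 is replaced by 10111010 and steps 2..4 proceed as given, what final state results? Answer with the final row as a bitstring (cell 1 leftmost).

10101001

state after step 1 := 10111010
step 2: 01100101
step 3: 11010010
step 4: 10101001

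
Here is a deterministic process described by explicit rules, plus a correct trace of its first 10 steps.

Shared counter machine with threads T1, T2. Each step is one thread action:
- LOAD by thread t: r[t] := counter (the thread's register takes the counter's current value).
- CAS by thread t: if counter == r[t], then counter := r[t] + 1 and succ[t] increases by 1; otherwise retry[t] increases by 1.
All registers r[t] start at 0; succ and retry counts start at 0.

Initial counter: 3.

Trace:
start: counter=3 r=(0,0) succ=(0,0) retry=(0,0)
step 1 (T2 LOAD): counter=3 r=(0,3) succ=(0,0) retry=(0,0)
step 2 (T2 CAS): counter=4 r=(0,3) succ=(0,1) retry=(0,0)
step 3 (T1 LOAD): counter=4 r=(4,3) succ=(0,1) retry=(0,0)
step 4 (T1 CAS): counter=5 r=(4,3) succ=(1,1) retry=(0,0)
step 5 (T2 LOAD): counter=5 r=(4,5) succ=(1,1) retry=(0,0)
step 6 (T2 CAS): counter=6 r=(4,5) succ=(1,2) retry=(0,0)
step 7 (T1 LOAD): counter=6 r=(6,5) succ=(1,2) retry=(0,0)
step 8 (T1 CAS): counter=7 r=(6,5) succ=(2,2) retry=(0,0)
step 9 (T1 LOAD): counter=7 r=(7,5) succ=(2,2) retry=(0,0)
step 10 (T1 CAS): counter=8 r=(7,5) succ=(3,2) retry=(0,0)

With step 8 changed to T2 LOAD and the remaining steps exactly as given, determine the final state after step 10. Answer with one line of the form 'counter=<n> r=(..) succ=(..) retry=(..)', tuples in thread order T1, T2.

counter=7 r=(6,6) succ=(2,2) retry=(0,0)

(re-executing from step 8 with the substitution; state before step 8: counter=6 r=(6,5) succ=(1,2) retry=(0,0))
step 8 (T2 LOAD): counter=6 r=(6,6) succ=(1,2) retry=(0,0)
step 9 (T1 LOAD): counter=6 r=(6,6) succ=(1,2) retry=(0,0)
step 10 (T1 CAS): counter=7 r=(6,6) succ=(2,2) retry=(0,0)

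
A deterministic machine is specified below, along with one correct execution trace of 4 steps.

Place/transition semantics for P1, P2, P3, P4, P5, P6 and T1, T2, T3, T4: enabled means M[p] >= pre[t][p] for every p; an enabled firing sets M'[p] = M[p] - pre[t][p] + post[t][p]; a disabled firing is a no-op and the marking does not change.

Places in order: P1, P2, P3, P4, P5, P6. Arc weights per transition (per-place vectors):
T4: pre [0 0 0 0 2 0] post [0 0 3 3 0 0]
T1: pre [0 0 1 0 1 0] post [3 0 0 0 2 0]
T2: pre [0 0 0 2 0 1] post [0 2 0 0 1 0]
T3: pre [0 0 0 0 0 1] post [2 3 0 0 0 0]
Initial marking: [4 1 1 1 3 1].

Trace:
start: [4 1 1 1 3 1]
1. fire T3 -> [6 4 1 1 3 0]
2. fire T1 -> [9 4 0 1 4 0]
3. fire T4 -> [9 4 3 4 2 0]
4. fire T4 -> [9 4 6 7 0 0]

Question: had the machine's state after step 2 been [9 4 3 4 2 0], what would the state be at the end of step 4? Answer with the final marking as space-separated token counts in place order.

state after step 2 := [9 4 3 4 2 0]
3. fire T4 -> [9 4 6 7 0 0]
4. fire T4 -> [9 4 6 7 0 0]

9 4 6 7 0 0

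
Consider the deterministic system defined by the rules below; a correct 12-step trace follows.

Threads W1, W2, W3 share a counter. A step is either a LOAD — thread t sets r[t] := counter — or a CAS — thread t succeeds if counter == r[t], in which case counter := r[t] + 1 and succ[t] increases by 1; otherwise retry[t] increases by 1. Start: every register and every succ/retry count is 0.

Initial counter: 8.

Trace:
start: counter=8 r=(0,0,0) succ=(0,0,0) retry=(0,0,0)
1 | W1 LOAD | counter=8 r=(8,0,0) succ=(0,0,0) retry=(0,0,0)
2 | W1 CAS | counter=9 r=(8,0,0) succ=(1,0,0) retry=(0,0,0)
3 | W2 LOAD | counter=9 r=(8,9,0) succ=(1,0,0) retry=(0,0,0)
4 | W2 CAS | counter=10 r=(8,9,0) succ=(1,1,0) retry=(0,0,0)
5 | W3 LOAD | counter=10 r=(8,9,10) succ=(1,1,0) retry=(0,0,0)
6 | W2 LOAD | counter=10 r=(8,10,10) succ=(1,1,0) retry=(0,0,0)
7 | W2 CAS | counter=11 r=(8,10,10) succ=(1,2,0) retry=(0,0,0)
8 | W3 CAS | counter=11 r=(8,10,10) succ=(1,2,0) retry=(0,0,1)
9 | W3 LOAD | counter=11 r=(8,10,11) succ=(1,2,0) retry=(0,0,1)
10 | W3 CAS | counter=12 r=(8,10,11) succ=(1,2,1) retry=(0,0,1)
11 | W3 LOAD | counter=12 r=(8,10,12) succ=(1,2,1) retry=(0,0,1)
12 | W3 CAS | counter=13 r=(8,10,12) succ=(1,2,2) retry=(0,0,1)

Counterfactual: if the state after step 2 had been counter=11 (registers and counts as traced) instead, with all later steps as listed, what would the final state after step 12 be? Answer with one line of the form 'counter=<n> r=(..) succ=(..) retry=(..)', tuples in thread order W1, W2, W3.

state after step 2 := counter=11 r=(8,0,0) succ=(1,0,0) retry=(0,0,0)
3 | W2 LOAD | counter=11 r=(8,11,0) succ=(1,0,0) retry=(0,0,0)
4 | W2 CAS | counter=12 r=(8,11,0) succ=(1,1,0) retry=(0,0,0)
5 | W3 LOAD | counter=12 r=(8,11,12) succ=(1,1,0) retry=(0,0,0)
6 | W2 LOAD | counter=12 r=(8,12,12) succ=(1,1,0) retry=(0,0,0)
7 | W2 CAS | counter=13 r=(8,12,12) succ=(1,2,0) retry=(0,0,0)
8 | W3 CAS | counter=13 r=(8,12,12) succ=(1,2,0) retry=(0,0,1)
9 | W3 LOAD | counter=13 r=(8,12,13) succ=(1,2,0) retry=(0,0,1)
10 | W3 CAS | counter=14 r=(8,12,13) succ=(1,2,1) retry=(0,0,1)
11 | W3 LOAD | counter=14 r=(8,12,14) succ=(1,2,1) retry=(0,0,1)
12 | W3 CAS | counter=15 r=(8,12,14) succ=(1,2,2) retry=(0,0,1)

counter=15 r=(8,12,14) succ=(1,2,2) retry=(0,0,1)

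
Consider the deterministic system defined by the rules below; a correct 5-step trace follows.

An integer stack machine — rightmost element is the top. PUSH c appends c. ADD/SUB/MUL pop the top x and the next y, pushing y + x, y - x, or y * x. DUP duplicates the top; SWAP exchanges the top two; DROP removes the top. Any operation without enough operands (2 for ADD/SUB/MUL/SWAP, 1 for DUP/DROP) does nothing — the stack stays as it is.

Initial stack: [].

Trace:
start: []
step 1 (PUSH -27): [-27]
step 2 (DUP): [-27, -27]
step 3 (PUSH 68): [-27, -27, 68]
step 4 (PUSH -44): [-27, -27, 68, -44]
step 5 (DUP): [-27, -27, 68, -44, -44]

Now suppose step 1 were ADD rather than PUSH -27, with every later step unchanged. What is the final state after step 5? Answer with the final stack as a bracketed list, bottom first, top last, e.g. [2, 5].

[68, -44, -44]

(re-executing from step 1 with the substitution; state before step 1: [])
step 1 (ADD): []
step 2 (DUP): []
step 3 (PUSH 68): [68]
step 4 (PUSH -44): [68, -44]
step 5 (DUP): [68, -44, -44]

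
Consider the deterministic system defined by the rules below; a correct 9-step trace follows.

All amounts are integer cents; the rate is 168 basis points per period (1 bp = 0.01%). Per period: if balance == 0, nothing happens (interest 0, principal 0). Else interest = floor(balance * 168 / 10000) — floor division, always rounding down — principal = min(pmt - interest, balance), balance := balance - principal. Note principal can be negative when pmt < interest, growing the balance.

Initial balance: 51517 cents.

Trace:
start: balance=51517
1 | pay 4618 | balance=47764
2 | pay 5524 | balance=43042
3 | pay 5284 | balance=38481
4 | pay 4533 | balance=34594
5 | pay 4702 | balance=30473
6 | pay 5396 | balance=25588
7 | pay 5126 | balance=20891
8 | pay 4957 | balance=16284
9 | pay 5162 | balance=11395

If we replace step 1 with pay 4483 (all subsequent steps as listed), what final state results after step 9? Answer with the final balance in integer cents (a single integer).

(re-executing from step 1 with the substitution; state before step 1: balance=51517)
1 | pay 4483 | balance=47899
2 | pay 5524 | balance=43179
3 | pay 5284 | balance=38620
4 | pay 4533 | balance=34735
5 | pay 4702 | balance=30616
6 | pay 5396 | balance=25734
7 | pay 5126 | balance=21040
8 | pay 4957 | balance=16436
9 | pay 5162 | balance=11550

11550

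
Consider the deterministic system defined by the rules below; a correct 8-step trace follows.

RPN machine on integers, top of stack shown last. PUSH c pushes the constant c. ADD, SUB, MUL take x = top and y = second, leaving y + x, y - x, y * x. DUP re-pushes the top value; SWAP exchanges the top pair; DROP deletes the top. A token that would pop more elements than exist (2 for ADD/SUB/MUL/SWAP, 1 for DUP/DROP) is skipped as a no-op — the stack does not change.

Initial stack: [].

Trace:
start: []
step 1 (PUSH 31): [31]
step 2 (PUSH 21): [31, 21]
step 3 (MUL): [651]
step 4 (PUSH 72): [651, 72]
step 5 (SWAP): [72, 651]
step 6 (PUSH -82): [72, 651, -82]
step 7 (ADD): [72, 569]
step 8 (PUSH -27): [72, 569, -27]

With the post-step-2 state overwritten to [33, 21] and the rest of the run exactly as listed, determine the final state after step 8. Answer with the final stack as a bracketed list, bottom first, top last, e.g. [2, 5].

state after step 2 := [33, 21]
step 3 (MUL): [693]
step 4 (PUSH 72): [693, 72]
step 5 (SWAP): [72, 693]
step 6 (PUSH -82): [72, 693, -82]
step 7 (ADD): [72, 611]
step 8 (PUSH -27): [72, 611, -27]

[72, 611, -27]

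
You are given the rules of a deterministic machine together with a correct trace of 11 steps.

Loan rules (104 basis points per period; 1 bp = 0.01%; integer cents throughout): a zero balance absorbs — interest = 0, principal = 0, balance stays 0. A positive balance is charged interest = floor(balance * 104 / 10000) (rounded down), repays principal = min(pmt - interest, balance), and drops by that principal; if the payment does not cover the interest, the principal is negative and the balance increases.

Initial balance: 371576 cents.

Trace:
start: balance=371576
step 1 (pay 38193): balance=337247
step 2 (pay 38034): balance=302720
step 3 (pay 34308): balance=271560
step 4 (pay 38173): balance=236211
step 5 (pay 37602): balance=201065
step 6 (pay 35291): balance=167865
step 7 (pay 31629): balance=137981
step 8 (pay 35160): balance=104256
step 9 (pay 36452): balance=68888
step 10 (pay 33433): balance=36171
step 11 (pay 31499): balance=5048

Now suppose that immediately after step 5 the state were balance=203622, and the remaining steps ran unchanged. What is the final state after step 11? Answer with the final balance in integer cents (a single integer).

state after step 5 := balance=203622
step 6 (pay 35291): balance=170448
step 7 (pay 31629): balance=140591
step 8 (pay 35160): balance=106893
step 9 (pay 36452): balance=71552
step 10 (pay 33433): balance=38863
step 11 (pay 31499): balance=7768

7768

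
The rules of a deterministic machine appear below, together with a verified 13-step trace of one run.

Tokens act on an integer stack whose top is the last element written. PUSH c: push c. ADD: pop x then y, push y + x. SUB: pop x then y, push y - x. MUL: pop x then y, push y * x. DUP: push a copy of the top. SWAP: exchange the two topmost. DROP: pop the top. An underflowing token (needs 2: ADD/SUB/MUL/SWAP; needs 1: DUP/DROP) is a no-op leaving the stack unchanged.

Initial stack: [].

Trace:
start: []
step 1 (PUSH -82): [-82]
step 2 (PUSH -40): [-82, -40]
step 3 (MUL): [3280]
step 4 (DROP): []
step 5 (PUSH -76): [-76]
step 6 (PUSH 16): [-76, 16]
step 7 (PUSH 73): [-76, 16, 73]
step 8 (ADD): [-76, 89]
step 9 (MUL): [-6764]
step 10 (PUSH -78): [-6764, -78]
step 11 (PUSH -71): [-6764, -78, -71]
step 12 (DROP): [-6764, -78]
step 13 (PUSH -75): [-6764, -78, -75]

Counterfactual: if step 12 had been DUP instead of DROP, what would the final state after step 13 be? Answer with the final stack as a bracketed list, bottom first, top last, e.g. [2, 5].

(re-executing from step 12 with the substitution; state before step 12: [-6764, -78, -71])
step 12 (DUP): [-6764, -78, -71, -71]
step 13 (PUSH -75): [-6764, -78, -71, -71, -75]

[-6764, -78, -71, -71, -75]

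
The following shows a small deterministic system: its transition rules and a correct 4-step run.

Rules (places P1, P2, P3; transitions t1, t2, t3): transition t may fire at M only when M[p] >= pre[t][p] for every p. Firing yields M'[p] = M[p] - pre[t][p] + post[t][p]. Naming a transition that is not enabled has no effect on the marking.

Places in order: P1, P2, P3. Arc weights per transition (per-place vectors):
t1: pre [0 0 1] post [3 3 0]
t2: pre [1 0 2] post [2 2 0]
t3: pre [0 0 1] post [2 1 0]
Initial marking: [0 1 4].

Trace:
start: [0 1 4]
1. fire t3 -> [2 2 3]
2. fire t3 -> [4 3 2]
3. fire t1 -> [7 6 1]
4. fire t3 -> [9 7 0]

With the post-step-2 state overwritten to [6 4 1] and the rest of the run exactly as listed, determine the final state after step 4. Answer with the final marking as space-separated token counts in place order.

9 7 0

state after step 2 := [6 4 1]
3. fire t1 -> [9 7 0]
4. fire t3 -> [9 7 0]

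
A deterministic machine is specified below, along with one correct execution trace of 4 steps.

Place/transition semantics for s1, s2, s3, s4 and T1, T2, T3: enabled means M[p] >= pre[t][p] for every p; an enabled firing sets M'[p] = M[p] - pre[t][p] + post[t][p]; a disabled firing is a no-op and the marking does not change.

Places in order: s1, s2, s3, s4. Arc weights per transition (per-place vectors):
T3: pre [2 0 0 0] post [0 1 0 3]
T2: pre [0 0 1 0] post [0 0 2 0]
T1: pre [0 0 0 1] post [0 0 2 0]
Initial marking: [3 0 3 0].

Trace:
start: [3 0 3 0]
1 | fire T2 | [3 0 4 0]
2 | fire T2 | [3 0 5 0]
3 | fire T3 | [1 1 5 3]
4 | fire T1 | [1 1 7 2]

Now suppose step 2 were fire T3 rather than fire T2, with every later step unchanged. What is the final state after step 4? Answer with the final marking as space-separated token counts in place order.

1 1 6 2

(re-executing from step 2 with the substitution; state before step 2: [3 0 4 0])
2 | fire T3 | [1 1 4 3]
3 | fire T3 | [1 1 4 3]
4 | fire T1 | [1 1 6 2]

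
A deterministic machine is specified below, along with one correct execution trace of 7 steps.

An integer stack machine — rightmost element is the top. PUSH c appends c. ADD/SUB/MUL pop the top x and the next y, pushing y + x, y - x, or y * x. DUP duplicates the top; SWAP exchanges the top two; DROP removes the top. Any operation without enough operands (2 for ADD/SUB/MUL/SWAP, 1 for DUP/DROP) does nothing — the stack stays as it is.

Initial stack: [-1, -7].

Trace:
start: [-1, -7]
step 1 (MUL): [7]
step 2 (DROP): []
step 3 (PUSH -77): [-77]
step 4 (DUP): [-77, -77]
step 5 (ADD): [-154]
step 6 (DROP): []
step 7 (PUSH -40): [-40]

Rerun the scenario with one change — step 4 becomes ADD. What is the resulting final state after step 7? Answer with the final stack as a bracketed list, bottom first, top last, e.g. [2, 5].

[-40]

(re-executing from step 4 with the substitution; state before step 4: [-77])
step 4 (ADD): [-77]
step 5 (ADD): [-77]
step 6 (DROP): []
step 7 (PUSH -40): [-40]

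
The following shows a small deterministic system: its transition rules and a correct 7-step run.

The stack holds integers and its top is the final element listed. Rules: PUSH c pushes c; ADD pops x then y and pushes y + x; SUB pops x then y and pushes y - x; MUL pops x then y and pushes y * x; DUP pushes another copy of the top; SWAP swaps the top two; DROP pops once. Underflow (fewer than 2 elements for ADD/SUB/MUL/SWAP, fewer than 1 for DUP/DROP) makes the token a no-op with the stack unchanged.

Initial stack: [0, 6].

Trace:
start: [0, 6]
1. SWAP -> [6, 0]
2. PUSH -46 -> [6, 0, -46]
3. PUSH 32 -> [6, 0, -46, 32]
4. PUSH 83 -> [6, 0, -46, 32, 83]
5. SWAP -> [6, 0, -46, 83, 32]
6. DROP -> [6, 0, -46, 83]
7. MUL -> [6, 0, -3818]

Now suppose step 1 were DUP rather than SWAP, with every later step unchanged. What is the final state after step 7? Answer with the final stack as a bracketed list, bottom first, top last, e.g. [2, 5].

(re-executing from step 1 with the substitution; state before step 1: [0, 6])
1. DUP -> [0, 6, 6]
2. PUSH -46 -> [0, 6, 6, -46]
3. PUSH 32 -> [0, 6, 6, -46, 32]
4. PUSH 83 -> [0, 6, 6, -46, 32, 83]
5. SWAP -> [0, 6, 6, -46, 83, 32]
6. DROP -> [0, 6, 6, -46, 83]
7. MUL -> [0, 6, 6, -3818]

[0, 6, 6, -3818]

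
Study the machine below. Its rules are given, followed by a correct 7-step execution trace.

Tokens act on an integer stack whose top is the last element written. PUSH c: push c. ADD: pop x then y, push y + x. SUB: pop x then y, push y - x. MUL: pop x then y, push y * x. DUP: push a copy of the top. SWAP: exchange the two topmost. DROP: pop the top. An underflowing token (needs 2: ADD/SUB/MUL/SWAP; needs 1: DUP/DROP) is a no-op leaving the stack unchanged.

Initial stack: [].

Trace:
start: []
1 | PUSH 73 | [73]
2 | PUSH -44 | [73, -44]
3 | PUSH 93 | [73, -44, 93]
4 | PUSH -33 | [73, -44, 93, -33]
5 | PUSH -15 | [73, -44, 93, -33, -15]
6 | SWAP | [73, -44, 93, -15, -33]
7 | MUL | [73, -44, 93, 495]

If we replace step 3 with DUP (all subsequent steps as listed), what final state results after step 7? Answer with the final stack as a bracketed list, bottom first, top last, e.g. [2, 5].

[73, -44, -44, 495]

(re-executing from step 3 with the substitution; state before step 3: [73, -44])
3 | DUP | [73, -44, -44]
4 | PUSH -33 | [73, -44, -44, -33]
5 | PUSH -15 | [73, -44, -44, -33, -15]
6 | SWAP | [73, -44, -44, -15, -33]
7 | MUL | [73, -44, -44, 495]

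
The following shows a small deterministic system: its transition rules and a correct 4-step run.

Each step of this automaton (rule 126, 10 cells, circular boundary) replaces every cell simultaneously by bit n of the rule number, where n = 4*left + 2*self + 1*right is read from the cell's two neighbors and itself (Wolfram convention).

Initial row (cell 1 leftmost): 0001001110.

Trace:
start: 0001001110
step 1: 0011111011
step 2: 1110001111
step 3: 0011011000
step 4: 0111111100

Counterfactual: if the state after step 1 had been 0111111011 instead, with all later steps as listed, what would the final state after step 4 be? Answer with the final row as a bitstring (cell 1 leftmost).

state after step 1 := 0111111011
step 2: 1100001111
step 3: 0110011000
step 4: 1111111100

1111111100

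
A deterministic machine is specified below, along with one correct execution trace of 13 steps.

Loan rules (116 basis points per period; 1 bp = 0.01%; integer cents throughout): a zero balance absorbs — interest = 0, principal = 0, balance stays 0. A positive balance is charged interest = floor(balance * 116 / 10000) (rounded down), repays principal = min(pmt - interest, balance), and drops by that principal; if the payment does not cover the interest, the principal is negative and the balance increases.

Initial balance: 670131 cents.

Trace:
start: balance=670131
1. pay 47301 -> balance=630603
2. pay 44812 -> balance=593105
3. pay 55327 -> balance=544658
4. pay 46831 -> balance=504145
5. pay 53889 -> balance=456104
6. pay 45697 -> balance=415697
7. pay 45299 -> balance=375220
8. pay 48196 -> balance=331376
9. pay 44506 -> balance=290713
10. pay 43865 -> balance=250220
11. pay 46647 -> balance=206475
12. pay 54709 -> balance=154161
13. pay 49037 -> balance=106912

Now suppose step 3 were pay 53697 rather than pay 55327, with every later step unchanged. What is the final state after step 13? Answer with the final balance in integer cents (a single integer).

(re-executing from step 3 with the substitution; state before step 3: balance=593105)
3. pay 53697 -> balance=546288
4. pay 46831 -> balance=505793
5. pay 53889 -> balance=457771
6. pay 45697 -> balance=417384
7. pay 45299 -> balance=376926
8. pay 48196 -> balance=333102
9. pay 44506 -> balance=292459
10. pay 43865 -> balance=251986
11. pay 46647 -> balance=208262
12. pay 54709 -> balance=155968
13. pay 49037 -> balance=108740

108740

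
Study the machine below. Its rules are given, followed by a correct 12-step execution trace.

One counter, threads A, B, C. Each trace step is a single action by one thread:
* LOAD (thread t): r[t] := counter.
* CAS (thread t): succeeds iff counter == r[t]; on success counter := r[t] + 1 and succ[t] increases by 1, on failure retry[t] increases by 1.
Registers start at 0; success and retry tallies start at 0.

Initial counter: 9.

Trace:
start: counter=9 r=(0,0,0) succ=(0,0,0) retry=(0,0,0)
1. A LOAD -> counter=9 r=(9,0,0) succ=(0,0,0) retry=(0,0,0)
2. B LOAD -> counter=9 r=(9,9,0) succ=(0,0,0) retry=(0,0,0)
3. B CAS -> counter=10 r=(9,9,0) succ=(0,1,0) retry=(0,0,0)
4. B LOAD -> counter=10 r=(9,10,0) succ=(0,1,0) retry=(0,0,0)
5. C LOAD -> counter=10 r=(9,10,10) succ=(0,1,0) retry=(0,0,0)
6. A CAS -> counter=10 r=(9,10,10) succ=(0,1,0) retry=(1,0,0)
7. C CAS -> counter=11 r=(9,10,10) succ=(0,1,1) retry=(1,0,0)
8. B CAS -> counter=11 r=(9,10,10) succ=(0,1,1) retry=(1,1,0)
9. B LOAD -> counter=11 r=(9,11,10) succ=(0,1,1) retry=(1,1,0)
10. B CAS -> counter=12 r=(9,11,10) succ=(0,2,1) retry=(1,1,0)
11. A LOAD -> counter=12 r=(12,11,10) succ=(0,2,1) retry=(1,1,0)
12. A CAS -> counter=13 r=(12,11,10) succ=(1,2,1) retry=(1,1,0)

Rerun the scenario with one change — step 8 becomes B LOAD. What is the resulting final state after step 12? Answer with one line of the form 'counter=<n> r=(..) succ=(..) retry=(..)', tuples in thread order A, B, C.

(re-executing from step 8 with the substitution; state before step 8: counter=11 r=(9,10,10) succ=(0,1,1) retry=(1,0,0))
8. B LOAD -> counter=11 r=(9,11,10) succ=(0,1,1) retry=(1,0,0)
9. B LOAD -> counter=11 r=(9,11,10) succ=(0,1,1) retry=(1,0,0)
10. B CAS -> counter=12 r=(9,11,10) succ=(0,2,1) retry=(1,0,0)
11. A LOAD -> counter=12 r=(12,11,10) succ=(0,2,1) retry=(1,0,0)
12. A CAS -> counter=13 r=(12,11,10) succ=(1,2,1) retry=(1,0,0)

counter=13 r=(12,11,10) succ=(1,2,1) retry=(1,0,0)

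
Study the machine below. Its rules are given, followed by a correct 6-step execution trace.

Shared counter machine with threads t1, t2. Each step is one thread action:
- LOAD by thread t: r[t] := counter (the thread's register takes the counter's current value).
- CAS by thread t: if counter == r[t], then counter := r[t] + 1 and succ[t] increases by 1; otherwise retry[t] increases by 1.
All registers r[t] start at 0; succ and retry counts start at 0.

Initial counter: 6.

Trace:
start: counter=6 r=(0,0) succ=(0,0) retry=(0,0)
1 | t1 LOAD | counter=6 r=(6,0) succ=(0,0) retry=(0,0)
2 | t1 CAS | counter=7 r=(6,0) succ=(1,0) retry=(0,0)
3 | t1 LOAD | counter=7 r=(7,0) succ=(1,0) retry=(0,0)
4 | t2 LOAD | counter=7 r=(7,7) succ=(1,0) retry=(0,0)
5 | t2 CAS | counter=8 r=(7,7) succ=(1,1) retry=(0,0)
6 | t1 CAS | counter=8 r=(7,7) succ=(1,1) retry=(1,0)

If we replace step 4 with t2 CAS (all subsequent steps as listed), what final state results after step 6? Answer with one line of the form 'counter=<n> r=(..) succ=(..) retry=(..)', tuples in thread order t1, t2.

counter=8 r=(7,0) succ=(2,0) retry=(0,2)

(re-executing from step 4 with the substitution; state before step 4: counter=7 r=(7,0) succ=(1,0) retry=(0,0))
4 | t2 CAS | counter=7 r=(7,0) succ=(1,0) retry=(0,1)
5 | t2 CAS | counter=7 r=(7,0) succ=(1,0) retry=(0,2)
6 | t1 CAS | counter=8 r=(7,0) succ=(2,0) retry=(0,2)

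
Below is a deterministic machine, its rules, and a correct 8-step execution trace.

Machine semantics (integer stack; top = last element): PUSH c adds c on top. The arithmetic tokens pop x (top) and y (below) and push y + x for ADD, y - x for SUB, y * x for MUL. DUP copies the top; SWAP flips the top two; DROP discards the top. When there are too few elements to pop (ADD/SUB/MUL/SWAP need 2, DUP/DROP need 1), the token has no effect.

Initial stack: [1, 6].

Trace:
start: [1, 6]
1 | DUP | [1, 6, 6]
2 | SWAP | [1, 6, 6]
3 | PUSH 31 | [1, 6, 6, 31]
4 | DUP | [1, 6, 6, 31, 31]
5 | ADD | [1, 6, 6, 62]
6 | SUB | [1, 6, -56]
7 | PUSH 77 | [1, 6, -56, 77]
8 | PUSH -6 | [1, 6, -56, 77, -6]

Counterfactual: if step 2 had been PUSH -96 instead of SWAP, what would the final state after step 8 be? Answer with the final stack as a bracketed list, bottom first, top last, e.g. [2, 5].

[1, 6, 6, -158, 77, -6]

(re-executing from step 2 with the substitution; state before step 2: [1, 6, 6])
2 | PUSH -96 | [1, 6, 6, -96]
3 | PUSH 31 | [1, 6, 6, -96, 31]
4 | DUP | [1, 6, 6, -96, 31, 31]
5 | ADD | [1, 6, 6, -96, 62]
6 | SUB | [1, 6, 6, -158]
7 | PUSH 77 | [1, 6, 6, -158, 77]
8 | PUSH -6 | [1, 6, 6, -158, 77, -6]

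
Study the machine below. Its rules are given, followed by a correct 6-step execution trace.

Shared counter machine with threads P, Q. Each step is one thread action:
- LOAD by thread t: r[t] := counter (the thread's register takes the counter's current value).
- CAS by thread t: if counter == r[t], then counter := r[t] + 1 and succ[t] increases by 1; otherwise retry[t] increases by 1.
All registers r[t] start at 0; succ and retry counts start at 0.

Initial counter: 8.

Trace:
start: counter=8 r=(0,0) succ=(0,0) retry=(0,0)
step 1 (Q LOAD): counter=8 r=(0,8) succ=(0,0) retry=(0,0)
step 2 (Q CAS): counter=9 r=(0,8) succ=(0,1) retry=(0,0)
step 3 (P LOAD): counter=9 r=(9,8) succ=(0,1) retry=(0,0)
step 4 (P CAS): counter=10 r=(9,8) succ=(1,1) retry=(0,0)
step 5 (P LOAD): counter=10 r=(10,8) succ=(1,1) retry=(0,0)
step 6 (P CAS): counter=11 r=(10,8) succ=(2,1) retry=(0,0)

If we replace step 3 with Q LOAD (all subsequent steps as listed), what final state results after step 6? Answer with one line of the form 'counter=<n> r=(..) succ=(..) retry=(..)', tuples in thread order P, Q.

counter=10 r=(9,9) succ=(1,1) retry=(1,0)

(re-executing from step 3 with the substitution; state before step 3: counter=9 r=(0,8) succ=(0,1) retry=(0,0))
step 3 (Q LOAD): counter=9 r=(0,9) succ=(0,1) retry=(0,0)
step 4 (P CAS): counter=9 r=(0,9) succ=(0,1) retry=(1,0)
step 5 (P LOAD): counter=9 r=(9,9) succ=(0,1) retry=(1,0)
step 6 (P CAS): counter=10 r=(9,9) succ=(1,1) retry=(1,0)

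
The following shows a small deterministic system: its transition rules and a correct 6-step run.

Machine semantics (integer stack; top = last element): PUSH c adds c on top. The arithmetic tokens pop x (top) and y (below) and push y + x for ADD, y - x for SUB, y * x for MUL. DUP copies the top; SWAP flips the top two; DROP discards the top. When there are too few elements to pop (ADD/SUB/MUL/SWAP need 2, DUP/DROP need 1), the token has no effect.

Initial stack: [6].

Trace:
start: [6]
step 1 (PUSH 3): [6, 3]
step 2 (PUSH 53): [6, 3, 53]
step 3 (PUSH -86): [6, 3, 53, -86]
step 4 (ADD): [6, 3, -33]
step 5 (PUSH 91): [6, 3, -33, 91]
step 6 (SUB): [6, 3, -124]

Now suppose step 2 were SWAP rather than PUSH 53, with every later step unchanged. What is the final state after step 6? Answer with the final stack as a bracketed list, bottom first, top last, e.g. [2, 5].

(re-executing from step 2 with the substitution; state before step 2: [6, 3])
step 2 (SWAP): [3, 6]
step 3 (PUSH -86): [3, 6, -86]
step 4 (ADD): [3, -80]
step 5 (PUSH 91): [3, -80, 91]
step 6 (SUB): [3, -171]

[3, -171]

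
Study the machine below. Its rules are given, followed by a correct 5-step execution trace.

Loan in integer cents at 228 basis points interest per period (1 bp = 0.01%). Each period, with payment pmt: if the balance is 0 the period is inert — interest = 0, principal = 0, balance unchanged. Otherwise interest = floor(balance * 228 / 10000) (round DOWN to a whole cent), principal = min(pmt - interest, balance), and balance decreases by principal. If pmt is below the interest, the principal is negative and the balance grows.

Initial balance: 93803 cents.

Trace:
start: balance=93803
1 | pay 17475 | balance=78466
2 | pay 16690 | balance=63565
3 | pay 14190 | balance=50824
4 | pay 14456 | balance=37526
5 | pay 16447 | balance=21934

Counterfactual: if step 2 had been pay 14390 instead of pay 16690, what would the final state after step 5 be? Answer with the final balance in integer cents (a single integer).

24395

(re-executing from step 2 with the substitution; state before step 2: balance=78466)
2 | pay 14390 | balance=65865
3 | pay 14190 | balance=53176
4 | pay 14456 | balance=39932
5 | pay 16447 | balance=24395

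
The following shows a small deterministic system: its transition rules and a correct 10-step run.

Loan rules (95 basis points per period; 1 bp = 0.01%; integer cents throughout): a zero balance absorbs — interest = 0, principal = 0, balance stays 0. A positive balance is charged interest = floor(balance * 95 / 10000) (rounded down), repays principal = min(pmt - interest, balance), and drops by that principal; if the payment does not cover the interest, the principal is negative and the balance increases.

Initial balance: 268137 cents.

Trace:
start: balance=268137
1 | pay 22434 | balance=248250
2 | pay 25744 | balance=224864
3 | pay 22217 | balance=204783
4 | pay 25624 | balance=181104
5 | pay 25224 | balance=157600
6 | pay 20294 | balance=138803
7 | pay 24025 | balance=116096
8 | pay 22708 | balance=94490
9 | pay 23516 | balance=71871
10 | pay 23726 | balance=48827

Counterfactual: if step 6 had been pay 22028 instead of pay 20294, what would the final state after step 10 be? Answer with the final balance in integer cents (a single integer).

(re-executing from step 6 with the substitution; state before step 6: balance=157600)
6 | pay 22028 | balance=137069
7 | pay 24025 | balance=114346
8 | pay 22708 | balance=92724
9 | pay 23516 | balance=70088
10 | pay 23726 | balance=47027

47027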